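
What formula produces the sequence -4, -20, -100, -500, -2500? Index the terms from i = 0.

Check ratios: -20 / -4 = 5.0
Common ratio r = 5.
First term a = -4.
Formula: S_i = -4 * 5^i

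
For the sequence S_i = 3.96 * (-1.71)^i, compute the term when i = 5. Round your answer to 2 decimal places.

S_5 = 3.96 * (-1.71)^5 ≈ 3.96 * -14.6211 ≈ -57.9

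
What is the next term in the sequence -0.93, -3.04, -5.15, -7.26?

Differences: -3.04 - -0.93 = -2.11
This is an arithmetic sequence with common difference d = -2.11.
Next term = -7.26 + -2.11 = -9.37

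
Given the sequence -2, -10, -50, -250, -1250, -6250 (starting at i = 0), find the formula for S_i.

Check ratios: -10 / -2 = 5.0
Common ratio r = 5.
First term a = -2.
Formula: S_i = -2 * 5^i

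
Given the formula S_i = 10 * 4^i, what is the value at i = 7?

S_7 = 10 * 4^7 = 10 * 16384 = 163840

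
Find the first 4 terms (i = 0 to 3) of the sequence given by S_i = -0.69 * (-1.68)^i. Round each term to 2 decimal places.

This is a geometric sequence.
i=0: S_0 = -0.69 * (-1.68)^0 = -0.69
i=1: S_1 = -0.69 * (-1.68)^1 ≈ 1.16
i=2: S_2 = -0.69 * (-1.68)^2 ≈ -1.95
i=3: S_3 = -0.69 * (-1.68)^3 ≈ 3.27
The first 4 terms are: [-0.69, 1.16, -1.95, 3.27]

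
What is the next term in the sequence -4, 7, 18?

Differences: 7 - -4 = 11
This is an arithmetic sequence with common difference d = 11.
Next term = 18 + 11 = 29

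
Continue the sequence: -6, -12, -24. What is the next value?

Ratios: -12 / -6 = 2.0
This is a geometric sequence with common ratio r = 2.
Next term = -24 * 2 = -48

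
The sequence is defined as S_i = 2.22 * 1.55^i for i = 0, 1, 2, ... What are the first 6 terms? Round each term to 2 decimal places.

This is a geometric sequence.
i=0: S_0 = 2.22 * 1.55^0 = 2.22
i=1: S_1 = 2.22 * 1.55^1 ≈ 3.44
i=2: S_2 = 2.22 * 1.55^2 ≈ 5.33
i=3: S_3 = 2.22 * 1.55^3 ≈ 8.27
i=4: S_4 = 2.22 * 1.55^4 ≈ 12.81
i=5: S_5 = 2.22 * 1.55^5 ≈ 19.86
The first 6 terms are: [2.22, 3.44, 5.33, 8.27, 12.81, 19.86]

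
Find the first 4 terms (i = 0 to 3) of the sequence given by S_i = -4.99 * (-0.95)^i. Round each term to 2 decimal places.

This is a geometric sequence.
i=0: S_0 = -4.99 * (-0.95)^0 = -4.99
i=1: S_1 = -4.99 * (-0.95)^1 ≈ 4.74
i=2: S_2 = -4.99 * (-0.95)^2 ≈ -4.5
i=3: S_3 = -4.99 * (-0.95)^3 ≈ 4.28
The first 4 terms are: [-4.99, 4.74, -4.5, 4.28]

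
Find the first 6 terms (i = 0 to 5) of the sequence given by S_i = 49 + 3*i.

This is an arithmetic sequence.
i=0: S_0 = 49 + 3*0 = 49
i=1: S_1 = 49 + 3*1 = 52
i=2: S_2 = 49 + 3*2 = 55
i=3: S_3 = 49 + 3*3 = 58
i=4: S_4 = 49 + 3*4 = 61
i=5: S_5 = 49 + 3*5 = 64
The first 6 terms are: [49, 52, 55, 58, 61, 64]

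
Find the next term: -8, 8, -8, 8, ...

Ratios: 8 / -8 = -1.0
This is a geometric sequence with common ratio r = -1.
Next term = 8 * -1 = -8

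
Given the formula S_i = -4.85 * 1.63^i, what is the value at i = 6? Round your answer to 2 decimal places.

S_6 = -4.85 * 1.63^6 ≈ -4.85 * 18.7554 ≈ -90.96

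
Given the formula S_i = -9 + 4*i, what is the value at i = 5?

S_5 = -9 + 4*5 = -9 + 20 = 11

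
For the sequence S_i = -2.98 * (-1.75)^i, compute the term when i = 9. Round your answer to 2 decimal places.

S_9 = -2.98 * (-1.75)^9 ≈ -2.98 * -153.9368 ≈ 458.73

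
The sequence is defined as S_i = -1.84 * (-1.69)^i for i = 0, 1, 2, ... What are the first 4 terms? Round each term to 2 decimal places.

This is a geometric sequence.
i=0: S_0 = -1.84 * (-1.69)^0 = -1.84
i=1: S_1 = -1.84 * (-1.69)^1 ≈ 3.11
i=2: S_2 = -1.84 * (-1.69)^2 ≈ -5.26
i=3: S_3 = -1.84 * (-1.69)^3 ≈ 8.88
The first 4 terms are: [-1.84, 3.11, -5.26, 8.88]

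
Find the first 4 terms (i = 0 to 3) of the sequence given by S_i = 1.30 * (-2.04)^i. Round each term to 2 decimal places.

This is a geometric sequence.
i=0: S_0 = 1.3 * (-2.04)^0 = 1.3
i=1: S_1 = 1.3 * (-2.04)^1 ≈ -2.65
i=2: S_2 = 1.3 * (-2.04)^2 ≈ 5.41
i=3: S_3 = 1.3 * (-2.04)^3 ≈ -11.04
The first 4 terms are: [1.3, -2.65, 5.41, -11.04]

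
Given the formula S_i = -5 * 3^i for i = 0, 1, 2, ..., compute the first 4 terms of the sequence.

This is a geometric sequence.
i=0: S_0 = -5 * 3^0 = -5
i=1: S_1 = -5 * 3^1 = -15
i=2: S_2 = -5 * 3^2 = -45
i=3: S_3 = -5 * 3^3 = -135
The first 4 terms are: [-5, -15, -45, -135]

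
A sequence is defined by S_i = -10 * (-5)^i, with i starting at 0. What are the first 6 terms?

This is a geometric sequence.
i=0: S_0 = -10 * (-5)^0 = -10
i=1: S_1 = -10 * (-5)^1 = 50
i=2: S_2 = -10 * (-5)^2 = -250
i=3: S_3 = -10 * (-5)^3 = 1250
i=4: S_4 = -10 * (-5)^4 = -6250
i=5: S_5 = -10 * (-5)^5 = 31250
The first 6 terms are: [-10, 50, -250, 1250, -6250, 31250]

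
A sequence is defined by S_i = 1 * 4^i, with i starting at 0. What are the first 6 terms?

This is a geometric sequence.
i=0: S_0 = 1 * 4^0 = 1
i=1: S_1 = 1 * 4^1 = 4
i=2: S_2 = 1 * 4^2 = 16
i=3: S_3 = 1 * 4^3 = 64
i=4: S_4 = 1 * 4^4 = 256
i=5: S_5 = 1 * 4^5 = 1024
The first 6 terms are: [1, 4, 16, 64, 256, 1024]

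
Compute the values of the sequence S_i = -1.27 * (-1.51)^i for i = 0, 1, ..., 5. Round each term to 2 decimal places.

This is a geometric sequence.
i=0: S_0 = -1.27 * (-1.51)^0 = -1.27
i=1: S_1 = -1.27 * (-1.51)^1 ≈ 1.92
i=2: S_2 = -1.27 * (-1.51)^2 ≈ -2.9
i=3: S_3 = -1.27 * (-1.51)^3 ≈ 4.37
i=4: S_4 = -1.27 * (-1.51)^4 ≈ -6.6
i=5: S_5 = -1.27 * (-1.51)^5 ≈ 9.97
The first 6 terms are: [-1.27, 1.92, -2.9, 4.37, -6.6, 9.97]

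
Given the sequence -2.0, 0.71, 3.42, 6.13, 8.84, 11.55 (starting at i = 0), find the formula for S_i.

Check differences: 0.71 - -2.0 = 2.71
3.42 - 0.71 = 2.71
Common difference d = 2.71.
First term a = -2.0.
Formula: S_i = -2.00 + 2.71*i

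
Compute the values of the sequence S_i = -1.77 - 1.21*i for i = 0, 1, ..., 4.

This is an arithmetic sequence.
i=0: S_0 = -1.77 + -1.21*0 = -1.77
i=1: S_1 = -1.77 + -1.21*1 = -2.98
i=2: S_2 = -1.77 + -1.21*2 = -4.19
i=3: S_3 = -1.77 + -1.21*3 = -5.4
i=4: S_4 = -1.77 + -1.21*4 = -6.61
The first 5 terms are: [-1.77, -2.98, -4.19, -5.4, -6.61]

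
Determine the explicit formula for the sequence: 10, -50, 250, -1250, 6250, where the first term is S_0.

Check ratios: -50 / 10 = -5.0
Common ratio r = -5.
First term a = 10.
Formula: S_i = 10 * (-5)^i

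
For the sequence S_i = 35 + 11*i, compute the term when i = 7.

S_7 = 35 + 11*7 = 35 + 77 = 112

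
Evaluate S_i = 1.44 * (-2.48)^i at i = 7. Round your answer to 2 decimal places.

S_7 = 1.44 * (-2.48)^7 ≈ 1.44 * -576.9813 ≈ -830.85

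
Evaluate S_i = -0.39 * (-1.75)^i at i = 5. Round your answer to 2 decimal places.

S_5 = -0.39 * (-1.75)^5 ≈ -0.39 * -16.4131 ≈ 6.4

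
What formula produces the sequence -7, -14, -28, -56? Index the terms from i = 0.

Check ratios: -14 / -7 = 2.0
Common ratio r = 2.
First term a = -7.
Formula: S_i = -7 * 2^i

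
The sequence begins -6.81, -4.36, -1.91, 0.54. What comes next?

Differences: -4.36 - -6.81 = 2.45
This is an arithmetic sequence with common difference d = 2.45.
Next term = 0.54 + 2.45 = 2.99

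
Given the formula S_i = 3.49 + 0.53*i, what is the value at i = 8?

S_8 = 3.49 + 0.53*8 = 3.49 + 4.24 = 7.73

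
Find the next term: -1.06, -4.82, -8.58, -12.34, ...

Differences: -4.82 - -1.06 = -3.76
This is an arithmetic sequence with common difference d = -3.76.
Next term = -12.34 + -3.76 = -16.1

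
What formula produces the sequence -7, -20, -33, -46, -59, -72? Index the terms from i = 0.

Check differences: -20 - -7 = -13
-33 - -20 = -13
Common difference d = -13.
First term a = -7.
Formula: S_i = -7 - 13*i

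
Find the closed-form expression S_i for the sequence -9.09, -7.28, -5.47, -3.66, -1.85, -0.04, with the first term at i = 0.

Check differences: -7.28 - -9.09 = 1.81
-5.47 - -7.28 = 1.81
Common difference d = 1.81.
First term a = -9.09.
Formula: S_i = -9.09 + 1.81*i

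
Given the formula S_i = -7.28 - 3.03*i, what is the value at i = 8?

S_8 = -7.28 + -3.03*8 = -7.28 + -24.24 = -31.52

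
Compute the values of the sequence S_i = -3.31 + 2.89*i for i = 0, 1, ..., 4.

This is an arithmetic sequence.
i=0: S_0 = -3.31 + 2.89*0 = -3.31
i=1: S_1 = -3.31 + 2.89*1 = -0.42
i=2: S_2 = -3.31 + 2.89*2 = 2.47
i=3: S_3 = -3.31 + 2.89*3 = 5.36
i=4: S_4 = -3.31 + 2.89*4 = 8.25
The first 5 terms are: [-3.31, -0.42, 2.47, 5.36, 8.25]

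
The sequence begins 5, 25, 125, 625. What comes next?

Ratios: 25 / 5 = 5.0
This is a geometric sequence with common ratio r = 5.
Next term = 625 * 5 = 3125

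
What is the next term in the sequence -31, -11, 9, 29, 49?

Differences: -11 - -31 = 20
This is an arithmetic sequence with common difference d = 20.
Next term = 49 + 20 = 69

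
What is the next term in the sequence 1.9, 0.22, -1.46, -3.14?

Differences: 0.22 - 1.9 = -1.68
This is an arithmetic sequence with common difference d = -1.68.
Next term = -3.14 + -1.68 = -4.82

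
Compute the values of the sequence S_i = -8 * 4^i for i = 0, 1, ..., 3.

This is a geometric sequence.
i=0: S_0 = -8 * 4^0 = -8
i=1: S_1 = -8 * 4^1 = -32
i=2: S_2 = -8 * 4^2 = -128
i=3: S_3 = -8 * 4^3 = -512
The first 4 terms are: [-8, -32, -128, -512]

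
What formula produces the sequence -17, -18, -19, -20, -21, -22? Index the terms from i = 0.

Check differences: -18 - -17 = -1
-19 - -18 = -1
Common difference d = -1.
First term a = -17.
Formula: S_i = -17 - 1*i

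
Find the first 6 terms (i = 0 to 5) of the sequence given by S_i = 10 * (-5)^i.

This is a geometric sequence.
i=0: S_0 = 10 * (-5)^0 = 10
i=1: S_1 = 10 * (-5)^1 = -50
i=2: S_2 = 10 * (-5)^2 = 250
i=3: S_3 = 10 * (-5)^3 = -1250
i=4: S_4 = 10 * (-5)^4 = 6250
i=5: S_5 = 10 * (-5)^5 = -31250
The first 6 terms are: [10, -50, 250, -1250, 6250, -31250]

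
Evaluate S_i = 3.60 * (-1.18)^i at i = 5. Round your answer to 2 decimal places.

S_5 = 3.6 * (-1.18)^5 ≈ 3.6 * -2.2878 ≈ -8.24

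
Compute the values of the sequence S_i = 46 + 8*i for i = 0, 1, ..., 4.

This is an arithmetic sequence.
i=0: S_0 = 46 + 8*0 = 46
i=1: S_1 = 46 + 8*1 = 54
i=2: S_2 = 46 + 8*2 = 62
i=3: S_3 = 46 + 8*3 = 70
i=4: S_4 = 46 + 8*4 = 78
The first 5 terms are: [46, 54, 62, 70, 78]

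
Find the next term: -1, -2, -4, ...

Ratios: -2 / -1 = 2.0
This is a geometric sequence with common ratio r = 2.
Next term = -4 * 2 = -8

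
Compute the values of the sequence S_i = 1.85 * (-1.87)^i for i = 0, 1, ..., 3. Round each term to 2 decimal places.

This is a geometric sequence.
i=0: S_0 = 1.85 * (-1.87)^0 = 1.85
i=1: S_1 = 1.85 * (-1.87)^1 ≈ -3.46
i=2: S_2 = 1.85 * (-1.87)^2 ≈ 6.47
i=3: S_3 = 1.85 * (-1.87)^3 ≈ -12.1
The first 4 terms are: [1.85, -3.46, 6.47, -12.1]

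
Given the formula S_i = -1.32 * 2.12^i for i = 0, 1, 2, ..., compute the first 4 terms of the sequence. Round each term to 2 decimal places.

This is a geometric sequence.
i=0: S_0 = -1.32 * 2.12^0 = -1.32
i=1: S_1 = -1.32 * 2.12^1 ≈ -2.8
i=2: S_2 = -1.32 * 2.12^2 ≈ -5.93
i=3: S_3 = -1.32 * 2.12^3 ≈ -12.58
The first 4 terms are: [-1.32, -2.8, -5.93, -12.58]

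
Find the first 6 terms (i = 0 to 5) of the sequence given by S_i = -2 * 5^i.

This is a geometric sequence.
i=0: S_0 = -2 * 5^0 = -2
i=1: S_1 = -2 * 5^1 = -10
i=2: S_2 = -2 * 5^2 = -50
i=3: S_3 = -2 * 5^3 = -250
i=4: S_4 = -2 * 5^4 = -1250
i=5: S_5 = -2 * 5^5 = -6250
The first 6 terms are: [-2, -10, -50, -250, -1250, -6250]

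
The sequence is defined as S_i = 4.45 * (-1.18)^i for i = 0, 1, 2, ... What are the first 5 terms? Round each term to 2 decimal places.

This is a geometric sequence.
i=0: S_0 = 4.45 * (-1.18)^0 = 4.45
i=1: S_1 = 4.45 * (-1.18)^1 ≈ -5.25
i=2: S_2 = 4.45 * (-1.18)^2 ≈ 6.2
i=3: S_3 = 4.45 * (-1.18)^3 ≈ -7.31
i=4: S_4 = 4.45 * (-1.18)^4 ≈ 8.63
The first 5 terms are: [4.45, -5.25, 6.2, -7.31, 8.63]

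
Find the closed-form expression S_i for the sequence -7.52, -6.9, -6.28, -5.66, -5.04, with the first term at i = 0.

Check differences: -6.9 - -7.52 = 0.62
-6.28 - -6.9 = 0.62
Common difference d = 0.62.
First term a = -7.52.
Formula: S_i = -7.52 + 0.62*i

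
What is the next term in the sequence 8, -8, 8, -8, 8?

Ratios: -8 / 8 = -1.0
This is a geometric sequence with common ratio r = -1.
Next term = 8 * -1 = -8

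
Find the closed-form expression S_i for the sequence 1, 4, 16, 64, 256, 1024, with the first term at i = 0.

Check ratios: 4 / 1 = 4.0
Common ratio r = 4.
First term a = 1.
Formula: S_i = 1 * 4^i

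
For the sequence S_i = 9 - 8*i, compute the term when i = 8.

S_8 = 9 + -8*8 = 9 + -64 = -55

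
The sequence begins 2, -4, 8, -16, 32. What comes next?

Ratios: -4 / 2 = -2.0
This is a geometric sequence with common ratio r = -2.
Next term = 32 * -2 = -64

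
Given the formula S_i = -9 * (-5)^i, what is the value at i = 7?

S_7 = -9 * (-5)^7 = -9 * -78125 = 703125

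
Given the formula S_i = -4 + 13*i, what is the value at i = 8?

S_8 = -4 + 13*8 = -4 + 104 = 100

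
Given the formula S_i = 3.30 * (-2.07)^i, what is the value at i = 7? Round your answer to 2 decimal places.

S_7 = 3.3 * (-2.07)^7 ≈ 3.3 * -162.8517 ≈ -537.41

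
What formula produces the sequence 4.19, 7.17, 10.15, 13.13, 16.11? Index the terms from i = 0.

Check differences: 7.17 - 4.19 = 2.98
10.15 - 7.17 = 2.98
Common difference d = 2.98.
First term a = 4.19.
Formula: S_i = 4.19 + 2.98*i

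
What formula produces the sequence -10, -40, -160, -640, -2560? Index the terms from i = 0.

Check ratios: -40 / -10 = 4.0
Common ratio r = 4.
First term a = -10.
Formula: S_i = -10 * 4^i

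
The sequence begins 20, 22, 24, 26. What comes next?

Differences: 22 - 20 = 2
This is an arithmetic sequence with common difference d = 2.
Next term = 26 + 2 = 28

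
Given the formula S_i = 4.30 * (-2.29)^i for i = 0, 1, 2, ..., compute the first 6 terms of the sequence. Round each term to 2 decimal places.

This is a geometric sequence.
i=0: S_0 = 4.3 * (-2.29)^0 = 4.3
i=1: S_1 = 4.3 * (-2.29)^1 ≈ -9.85
i=2: S_2 = 4.3 * (-2.29)^2 ≈ 22.55
i=3: S_3 = 4.3 * (-2.29)^3 ≈ -51.64
i=4: S_4 = 4.3 * (-2.29)^4 ≈ 118.25
i=5: S_5 = 4.3 * (-2.29)^5 ≈ -270.8
The first 6 terms are: [4.3, -9.85, 22.55, -51.64, 118.25, -270.8]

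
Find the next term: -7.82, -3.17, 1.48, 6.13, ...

Differences: -3.17 - -7.82 = 4.65
This is an arithmetic sequence with common difference d = 4.65.
Next term = 6.13 + 4.65 = 10.78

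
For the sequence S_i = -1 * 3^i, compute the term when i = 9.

S_9 = -1 * 3^9 = -1 * 19683 = -19683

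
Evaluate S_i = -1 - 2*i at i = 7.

S_7 = -1 + -2*7 = -1 + -14 = -15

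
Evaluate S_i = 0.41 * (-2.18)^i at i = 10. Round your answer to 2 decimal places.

S_10 = 0.41 * (-2.18)^10 ≈ 0.41 * 2424.1804 ≈ 993.91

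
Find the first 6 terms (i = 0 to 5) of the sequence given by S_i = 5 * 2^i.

This is a geometric sequence.
i=0: S_0 = 5 * 2^0 = 5
i=1: S_1 = 5 * 2^1 = 10
i=2: S_2 = 5 * 2^2 = 20
i=3: S_3 = 5 * 2^3 = 40
i=4: S_4 = 5 * 2^4 = 80
i=5: S_5 = 5 * 2^5 = 160
The first 6 terms are: [5, 10, 20, 40, 80, 160]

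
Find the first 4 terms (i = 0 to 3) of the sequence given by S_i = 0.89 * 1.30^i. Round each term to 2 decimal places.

This is a geometric sequence.
i=0: S_0 = 0.89 * 1.3^0 = 0.89
i=1: S_1 = 0.89 * 1.3^1 ≈ 1.16
i=2: S_2 = 0.89 * 1.3^2 ≈ 1.5
i=3: S_3 = 0.89 * 1.3^3 ≈ 1.96
The first 4 terms are: [0.89, 1.16, 1.5, 1.96]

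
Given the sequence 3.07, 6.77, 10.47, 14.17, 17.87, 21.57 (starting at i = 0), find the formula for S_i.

Check differences: 6.77 - 3.07 = 3.7
10.47 - 6.77 = 3.7
Common difference d = 3.7.
First term a = 3.07.
Formula: S_i = 3.07 + 3.70*i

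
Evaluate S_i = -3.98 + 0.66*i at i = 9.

S_9 = -3.98 + 0.66*9 = -3.98 + 5.94 = 1.96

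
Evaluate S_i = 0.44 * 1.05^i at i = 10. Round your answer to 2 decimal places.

S_10 = 0.44 * 1.05^10 ≈ 0.44 * 1.6289 ≈ 0.72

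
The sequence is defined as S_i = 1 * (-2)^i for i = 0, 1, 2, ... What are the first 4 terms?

This is a geometric sequence.
i=0: S_0 = 1 * (-2)^0 = 1
i=1: S_1 = 1 * (-2)^1 = -2
i=2: S_2 = 1 * (-2)^2 = 4
i=3: S_3 = 1 * (-2)^3 = -8
The first 4 terms are: [1, -2, 4, -8]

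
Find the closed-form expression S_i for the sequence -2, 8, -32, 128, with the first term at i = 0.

Check ratios: 8 / -2 = -4.0
Common ratio r = -4.
First term a = -2.
Formula: S_i = -2 * (-4)^i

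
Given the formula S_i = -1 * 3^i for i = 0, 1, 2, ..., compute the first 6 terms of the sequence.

This is a geometric sequence.
i=0: S_0 = -1 * 3^0 = -1
i=1: S_1 = -1 * 3^1 = -3
i=2: S_2 = -1 * 3^2 = -9
i=3: S_3 = -1 * 3^3 = -27
i=4: S_4 = -1 * 3^4 = -81
i=5: S_5 = -1 * 3^5 = -243
The first 6 terms are: [-1, -3, -9, -27, -81, -243]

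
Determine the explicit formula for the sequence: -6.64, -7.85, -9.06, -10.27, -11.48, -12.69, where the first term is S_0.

Check differences: -7.85 - -6.64 = -1.21
-9.06 - -7.85 = -1.21
Common difference d = -1.21.
First term a = -6.64.
Formula: S_i = -6.64 - 1.21*i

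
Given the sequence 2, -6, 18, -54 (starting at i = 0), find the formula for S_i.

Check ratios: -6 / 2 = -3.0
Common ratio r = -3.
First term a = 2.
Formula: S_i = 2 * (-3)^i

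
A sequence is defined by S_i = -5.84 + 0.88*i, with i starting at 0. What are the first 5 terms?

This is an arithmetic sequence.
i=0: S_0 = -5.84 + 0.88*0 = -5.84
i=1: S_1 = -5.84 + 0.88*1 = -4.96
i=2: S_2 = -5.84 + 0.88*2 = -4.08
i=3: S_3 = -5.84 + 0.88*3 = -3.2
i=4: S_4 = -5.84 + 0.88*4 = -2.32
The first 5 terms are: [-5.84, -4.96, -4.08, -3.2, -2.32]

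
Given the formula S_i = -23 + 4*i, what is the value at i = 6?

S_6 = -23 + 4*6 = -23 + 24 = 1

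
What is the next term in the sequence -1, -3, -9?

Ratios: -3 / -1 = 3.0
This is a geometric sequence with common ratio r = 3.
Next term = -9 * 3 = -27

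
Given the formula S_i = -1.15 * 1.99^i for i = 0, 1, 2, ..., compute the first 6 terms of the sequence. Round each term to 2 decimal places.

This is a geometric sequence.
i=0: S_0 = -1.15 * 1.99^0 = -1.15
i=1: S_1 = -1.15 * 1.99^1 ≈ -2.29
i=2: S_2 = -1.15 * 1.99^2 ≈ -4.55
i=3: S_3 = -1.15 * 1.99^3 ≈ -9.06
i=4: S_4 = -1.15 * 1.99^4 ≈ -18.03
i=5: S_5 = -1.15 * 1.99^5 ≈ -35.89
The first 6 terms are: [-1.15, -2.29, -4.55, -9.06, -18.03, -35.89]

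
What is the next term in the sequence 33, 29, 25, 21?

Differences: 29 - 33 = -4
This is an arithmetic sequence with common difference d = -4.
Next term = 21 + -4 = 17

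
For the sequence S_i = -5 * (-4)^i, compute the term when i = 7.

S_7 = -5 * (-4)^7 = -5 * -16384 = 81920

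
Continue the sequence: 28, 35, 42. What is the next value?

Differences: 35 - 28 = 7
This is an arithmetic sequence with common difference d = 7.
Next term = 42 + 7 = 49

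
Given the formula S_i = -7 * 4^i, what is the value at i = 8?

S_8 = -7 * 4^8 = -7 * 65536 = -458752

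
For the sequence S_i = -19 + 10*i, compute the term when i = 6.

S_6 = -19 + 10*6 = -19 + 60 = 41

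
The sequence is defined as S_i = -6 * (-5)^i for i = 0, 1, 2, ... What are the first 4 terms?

This is a geometric sequence.
i=0: S_0 = -6 * (-5)^0 = -6
i=1: S_1 = -6 * (-5)^1 = 30
i=2: S_2 = -6 * (-5)^2 = -150
i=3: S_3 = -6 * (-5)^3 = 750
The first 4 terms are: [-6, 30, -150, 750]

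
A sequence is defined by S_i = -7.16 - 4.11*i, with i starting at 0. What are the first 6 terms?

This is an arithmetic sequence.
i=0: S_0 = -7.16 + -4.11*0 = -7.16
i=1: S_1 = -7.16 + -4.11*1 = -11.27
i=2: S_2 = -7.16 + -4.11*2 = -15.38
i=3: S_3 = -7.16 + -4.11*3 = -19.49
i=4: S_4 = -7.16 + -4.11*4 = -23.6
i=5: S_5 = -7.16 + -4.11*5 = -27.71
The first 6 terms are: [-7.16, -11.27, -15.38, -19.49, -23.6, -27.71]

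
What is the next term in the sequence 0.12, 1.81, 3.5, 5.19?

Differences: 1.81 - 0.12 = 1.69
This is an arithmetic sequence with common difference d = 1.69.
Next term = 5.19 + 1.69 = 6.88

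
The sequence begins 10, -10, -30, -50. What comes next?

Differences: -10 - 10 = -20
This is an arithmetic sequence with common difference d = -20.
Next term = -50 + -20 = -70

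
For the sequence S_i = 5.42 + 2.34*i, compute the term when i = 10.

S_10 = 5.42 + 2.34*10 = 5.42 + 23.4 = 28.82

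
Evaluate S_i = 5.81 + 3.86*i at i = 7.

S_7 = 5.81 + 3.86*7 = 5.81 + 27.02 = 32.83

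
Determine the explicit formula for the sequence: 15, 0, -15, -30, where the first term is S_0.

Check differences: 0 - 15 = -15
-15 - 0 = -15
Common difference d = -15.
First term a = 15.
Formula: S_i = 15 - 15*i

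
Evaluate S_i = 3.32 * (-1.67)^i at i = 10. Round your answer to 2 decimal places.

S_10 = 3.32 * (-1.67)^10 ≈ 3.32 * 168.7193 ≈ 560.15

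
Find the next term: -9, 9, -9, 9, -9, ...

Ratios: 9 / -9 = -1.0
This is a geometric sequence with common ratio r = -1.
Next term = -9 * -1 = 9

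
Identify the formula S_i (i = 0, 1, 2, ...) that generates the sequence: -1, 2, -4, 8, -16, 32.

Check ratios: 2 / -1 = -2.0
Common ratio r = -2.
First term a = -1.
Formula: S_i = -1 * (-2)^i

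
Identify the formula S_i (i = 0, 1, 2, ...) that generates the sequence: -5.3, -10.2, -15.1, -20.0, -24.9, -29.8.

Check differences: -10.2 - -5.3 = -4.9
-15.1 - -10.2 = -4.9
Common difference d = -4.9.
First term a = -5.3.
Formula: S_i = -5.30 - 4.90*i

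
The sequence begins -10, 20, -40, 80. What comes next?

Ratios: 20 / -10 = -2.0
This is a geometric sequence with common ratio r = -2.
Next term = 80 * -2 = -160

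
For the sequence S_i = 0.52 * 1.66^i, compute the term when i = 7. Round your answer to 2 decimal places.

S_7 = 0.52 * 1.66^7 ≈ 0.52 * 34.7341 ≈ 18.06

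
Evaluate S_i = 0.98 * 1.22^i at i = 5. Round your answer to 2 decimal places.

S_5 = 0.98 * 1.22^5 ≈ 0.98 * 2.7027 ≈ 2.65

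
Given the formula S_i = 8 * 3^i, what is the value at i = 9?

S_9 = 8 * 3^9 = 8 * 19683 = 157464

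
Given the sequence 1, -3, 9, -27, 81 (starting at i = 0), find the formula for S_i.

Check ratios: -3 / 1 = -3.0
Common ratio r = -3.
First term a = 1.
Formula: S_i = 1 * (-3)^i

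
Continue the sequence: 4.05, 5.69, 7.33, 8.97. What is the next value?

Differences: 5.69 - 4.05 = 1.64
This is an arithmetic sequence with common difference d = 1.64.
Next term = 8.97 + 1.64 = 10.61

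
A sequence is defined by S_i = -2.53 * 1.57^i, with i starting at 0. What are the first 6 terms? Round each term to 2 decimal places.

This is a geometric sequence.
i=0: S_0 = -2.53 * 1.57^0 = -2.53
i=1: S_1 = -2.53 * 1.57^1 ≈ -3.97
i=2: S_2 = -2.53 * 1.57^2 ≈ -6.24
i=3: S_3 = -2.53 * 1.57^3 ≈ -9.79
i=4: S_4 = -2.53 * 1.57^4 ≈ -15.37
i=5: S_5 = -2.53 * 1.57^5 ≈ -24.13
The first 6 terms are: [-2.53, -3.97, -6.24, -9.79, -15.37, -24.13]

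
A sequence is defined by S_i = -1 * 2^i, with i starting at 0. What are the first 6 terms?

This is a geometric sequence.
i=0: S_0 = -1 * 2^0 = -1
i=1: S_1 = -1 * 2^1 = -2
i=2: S_2 = -1 * 2^2 = -4
i=3: S_3 = -1 * 2^3 = -8
i=4: S_4 = -1 * 2^4 = -16
i=5: S_5 = -1 * 2^5 = -32
The first 6 terms are: [-1, -2, -4, -8, -16, -32]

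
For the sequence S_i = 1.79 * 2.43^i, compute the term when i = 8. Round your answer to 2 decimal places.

S_8 = 1.79 * 2.43^8 ≈ 1.79 * 1215.7665 ≈ 2176.22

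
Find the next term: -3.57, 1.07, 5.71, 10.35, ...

Differences: 1.07 - -3.57 = 4.64
This is an arithmetic sequence with common difference d = 4.64.
Next term = 10.35 + 4.64 = 14.99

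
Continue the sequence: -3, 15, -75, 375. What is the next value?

Ratios: 15 / -3 = -5.0
This is a geometric sequence with common ratio r = -5.
Next term = 375 * -5 = -1875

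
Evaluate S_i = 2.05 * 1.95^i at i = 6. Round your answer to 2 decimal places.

S_6 = 2.05 * 1.95^6 ≈ 2.05 * 54.9804 ≈ 112.71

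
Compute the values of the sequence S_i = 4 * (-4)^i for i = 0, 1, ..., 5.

This is a geometric sequence.
i=0: S_0 = 4 * (-4)^0 = 4
i=1: S_1 = 4 * (-4)^1 = -16
i=2: S_2 = 4 * (-4)^2 = 64
i=3: S_3 = 4 * (-4)^3 = -256
i=4: S_4 = 4 * (-4)^4 = 1024
i=5: S_5 = 4 * (-4)^5 = -4096
The first 6 terms are: [4, -16, 64, -256, 1024, -4096]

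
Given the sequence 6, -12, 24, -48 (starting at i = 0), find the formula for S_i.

Check ratios: -12 / 6 = -2.0
Common ratio r = -2.
First term a = 6.
Formula: S_i = 6 * (-2)^i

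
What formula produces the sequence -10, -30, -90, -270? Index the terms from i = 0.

Check ratios: -30 / -10 = 3.0
Common ratio r = 3.
First term a = -10.
Formula: S_i = -10 * 3^i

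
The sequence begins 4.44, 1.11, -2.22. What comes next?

Differences: 1.11 - 4.44 = -3.33
This is an arithmetic sequence with common difference d = -3.33.
Next term = -2.22 + -3.33 = -5.55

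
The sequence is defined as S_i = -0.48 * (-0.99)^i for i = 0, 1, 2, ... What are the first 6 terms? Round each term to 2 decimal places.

This is a geometric sequence.
i=0: S_0 = -0.48 * (-0.99)^0 = -0.48
i=1: S_1 = -0.48 * (-0.99)^1 ≈ 0.48
i=2: S_2 = -0.48 * (-0.99)^2 ≈ -0.47
i=3: S_3 = -0.48 * (-0.99)^3 ≈ 0.47
i=4: S_4 = -0.48 * (-0.99)^4 ≈ -0.46
i=5: S_5 = -0.48 * (-0.99)^5 ≈ 0.46
The first 6 terms are: [-0.48, 0.48, -0.47, 0.47, -0.46, 0.46]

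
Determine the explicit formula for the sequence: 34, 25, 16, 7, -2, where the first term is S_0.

Check differences: 25 - 34 = -9
16 - 25 = -9
Common difference d = -9.
First term a = 34.
Formula: S_i = 34 - 9*i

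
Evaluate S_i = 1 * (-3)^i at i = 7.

S_7 = 1 * (-3)^7 = 1 * -2187 = -2187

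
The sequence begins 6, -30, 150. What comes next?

Ratios: -30 / 6 = -5.0
This is a geometric sequence with common ratio r = -5.
Next term = 150 * -5 = -750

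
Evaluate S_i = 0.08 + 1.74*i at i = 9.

S_9 = 0.08 + 1.74*9 = 0.08 + 15.66 = 15.74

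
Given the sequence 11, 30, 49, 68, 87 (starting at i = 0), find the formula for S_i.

Check differences: 30 - 11 = 19
49 - 30 = 19
Common difference d = 19.
First term a = 11.
Formula: S_i = 11 + 19*i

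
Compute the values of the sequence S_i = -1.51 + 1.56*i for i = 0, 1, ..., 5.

This is an arithmetic sequence.
i=0: S_0 = -1.51 + 1.56*0 = -1.51
i=1: S_1 = -1.51 + 1.56*1 = 0.05
i=2: S_2 = -1.51 + 1.56*2 = 1.61
i=3: S_3 = -1.51 + 1.56*3 = 3.17
i=4: S_4 = -1.51 + 1.56*4 = 4.73
i=5: S_5 = -1.51 + 1.56*5 = 6.29
The first 6 terms are: [-1.51, 0.05, 1.61, 3.17, 4.73, 6.29]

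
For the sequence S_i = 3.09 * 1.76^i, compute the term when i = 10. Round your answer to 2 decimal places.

S_10 = 3.09 * 1.76^10 ≈ 3.09 * 285.185 ≈ 881.22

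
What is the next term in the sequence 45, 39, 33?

Differences: 39 - 45 = -6
This is an arithmetic sequence with common difference d = -6.
Next term = 33 + -6 = 27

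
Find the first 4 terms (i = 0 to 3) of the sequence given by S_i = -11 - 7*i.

This is an arithmetic sequence.
i=0: S_0 = -11 + -7*0 = -11
i=1: S_1 = -11 + -7*1 = -18
i=2: S_2 = -11 + -7*2 = -25
i=3: S_3 = -11 + -7*3 = -32
The first 4 terms are: [-11, -18, -25, -32]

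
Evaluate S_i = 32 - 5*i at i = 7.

S_7 = 32 + -5*7 = 32 + -35 = -3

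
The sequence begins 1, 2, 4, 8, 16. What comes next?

Ratios: 2 / 1 = 2.0
This is a geometric sequence with common ratio r = 2.
Next term = 16 * 2 = 32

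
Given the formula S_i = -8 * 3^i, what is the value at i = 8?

S_8 = -8 * 3^8 = -8 * 6561 = -52488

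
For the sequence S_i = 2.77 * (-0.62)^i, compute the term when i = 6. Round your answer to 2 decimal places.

S_6 = 2.77 * (-0.62)^6 ≈ 2.77 * 0.0568 ≈ 0.16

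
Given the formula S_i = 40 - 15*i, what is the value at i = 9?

S_9 = 40 + -15*9 = 40 + -135 = -95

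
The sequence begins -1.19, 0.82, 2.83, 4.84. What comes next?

Differences: 0.82 - -1.19 = 2.01
This is an arithmetic sequence with common difference d = 2.01.
Next term = 4.84 + 2.01 = 6.85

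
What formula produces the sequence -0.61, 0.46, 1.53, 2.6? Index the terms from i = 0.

Check differences: 0.46 - -0.61 = 1.07
1.53 - 0.46 = 1.07
Common difference d = 1.07.
First term a = -0.61.
Formula: S_i = -0.61 + 1.07*i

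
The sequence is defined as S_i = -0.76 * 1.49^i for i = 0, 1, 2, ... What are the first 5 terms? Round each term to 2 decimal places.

This is a geometric sequence.
i=0: S_0 = -0.76 * 1.49^0 = -0.76
i=1: S_1 = -0.76 * 1.49^1 ≈ -1.13
i=2: S_2 = -0.76 * 1.49^2 ≈ -1.69
i=3: S_3 = -0.76 * 1.49^3 ≈ -2.51
i=4: S_4 = -0.76 * 1.49^4 ≈ -3.75
The first 5 terms are: [-0.76, -1.13, -1.69, -2.51, -3.75]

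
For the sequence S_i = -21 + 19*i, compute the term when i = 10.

S_10 = -21 + 19*10 = -21 + 190 = 169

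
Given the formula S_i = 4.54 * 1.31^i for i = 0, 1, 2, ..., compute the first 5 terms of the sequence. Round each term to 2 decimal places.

This is a geometric sequence.
i=0: S_0 = 4.54 * 1.31^0 = 4.54
i=1: S_1 = 4.54 * 1.31^1 ≈ 5.95
i=2: S_2 = 4.54 * 1.31^2 ≈ 7.79
i=3: S_3 = 4.54 * 1.31^3 ≈ 10.21
i=4: S_4 = 4.54 * 1.31^4 ≈ 13.37
The first 5 terms are: [4.54, 5.95, 7.79, 10.21, 13.37]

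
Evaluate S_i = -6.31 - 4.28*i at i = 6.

S_6 = -6.31 + -4.28*6 = -6.31 + -25.68 = -31.99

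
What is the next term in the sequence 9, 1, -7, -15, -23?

Differences: 1 - 9 = -8
This is an arithmetic sequence with common difference d = -8.
Next term = -23 + -8 = -31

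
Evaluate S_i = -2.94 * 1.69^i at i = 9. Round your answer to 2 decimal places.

S_9 = -2.94 * 1.69^9 ≈ -2.94 * 112.4554 ≈ -330.62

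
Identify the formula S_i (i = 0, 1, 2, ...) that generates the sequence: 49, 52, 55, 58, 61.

Check differences: 52 - 49 = 3
55 - 52 = 3
Common difference d = 3.
First term a = 49.
Formula: S_i = 49 + 3*i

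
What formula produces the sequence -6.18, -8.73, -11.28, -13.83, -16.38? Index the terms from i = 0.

Check differences: -8.73 - -6.18 = -2.55
-11.28 - -8.73 = -2.55
Common difference d = -2.55.
First term a = -6.18.
Formula: S_i = -6.18 - 2.55*i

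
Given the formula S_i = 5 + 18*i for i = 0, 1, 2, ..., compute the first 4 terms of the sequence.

This is an arithmetic sequence.
i=0: S_0 = 5 + 18*0 = 5
i=1: S_1 = 5 + 18*1 = 23
i=2: S_2 = 5 + 18*2 = 41
i=3: S_3 = 5 + 18*3 = 59
The first 4 terms are: [5, 23, 41, 59]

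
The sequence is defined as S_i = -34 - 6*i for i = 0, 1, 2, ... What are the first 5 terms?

This is an arithmetic sequence.
i=0: S_0 = -34 + -6*0 = -34
i=1: S_1 = -34 + -6*1 = -40
i=2: S_2 = -34 + -6*2 = -46
i=3: S_3 = -34 + -6*3 = -52
i=4: S_4 = -34 + -6*4 = -58
The first 5 terms are: [-34, -40, -46, -52, -58]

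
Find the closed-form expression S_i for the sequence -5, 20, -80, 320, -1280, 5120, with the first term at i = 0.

Check ratios: 20 / -5 = -4.0
Common ratio r = -4.
First term a = -5.
Formula: S_i = -5 * (-4)^i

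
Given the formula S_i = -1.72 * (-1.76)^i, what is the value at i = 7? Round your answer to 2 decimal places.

S_7 = -1.72 * (-1.76)^7 ≈ -1.72 * -52.3105 ≈ 89.97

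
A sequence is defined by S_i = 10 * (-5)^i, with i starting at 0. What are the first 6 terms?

This is a geometric sequence.
i=0: S_0 = 10 * (-5)^0 = 10
i=1: S_1 = 10 * (-5)^1 = -50
i=2: S_2 = 10 * (-5)^2 = 250
i=3: S_3 = 10 * (-5)^3 = -1250
i=4: S_4 = 10 * (-5)^4 = 6250
i=5: S_5 = 10 * (-5)^5 = -31250
The first 6 terms are: [10, -50, 250, -1250, 6250, -31250]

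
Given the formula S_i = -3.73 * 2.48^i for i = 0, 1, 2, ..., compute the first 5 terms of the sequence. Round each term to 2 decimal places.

This is a geometric sequence.
i=0: S_0 = -3.73 * 2.48^0 = -3.73
i=1: S_1 = -3.73 * 2.48^1 ≈ -9.25
i=2: S_2 = -3.73 * 2.48^2 ≈ -22.94
i=3: S_3 = -3.73 * 2.48^3 ≈ -56.89
i=4: S_4 = -3.73 * 2.48^4 ≈ -141.1
The first 5 terms are: [-3.73, -9.25, -22.94, -56.89, -141.1]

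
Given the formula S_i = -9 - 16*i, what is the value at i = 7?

S_7 = -9 + -16*7 = -9 + -112 = -121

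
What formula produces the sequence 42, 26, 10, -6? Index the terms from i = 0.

Check differences: 26 - 42 = -16
10 - 26 = -16
Common difference d = -16.
First term a = 42.
Formula: S_i = 42 - 16*i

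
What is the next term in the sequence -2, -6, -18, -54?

Ratios: -6 / -2 = 3.0
This is a geometric sequence with common ratio r = 3.
Next term = -54 * 3 = -162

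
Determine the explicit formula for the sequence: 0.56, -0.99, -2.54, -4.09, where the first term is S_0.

Check differences: -0.99 - 0.56 = -1.55
-2.54 - -0.99 = -1.55
Common difference d = -1.55.
First term a = 0.56.
Formula: S_i = 0.56 - 1.55*i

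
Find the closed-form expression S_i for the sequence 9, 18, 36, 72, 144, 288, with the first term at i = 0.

Check ratios: 18 / 9 = 2.0
Common ratio r = 2.
First term a = 9.
Formula: S_i = 9 * 2^i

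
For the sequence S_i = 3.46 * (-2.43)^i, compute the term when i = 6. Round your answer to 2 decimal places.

S_6 = 3.46 * (-2.43)^6 ≈ 3.46 * 205.8911 ≈ 712.38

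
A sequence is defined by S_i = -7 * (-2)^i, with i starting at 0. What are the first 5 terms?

This is a geometric sequence.
i=0: S_0 = -7 * (-2)^0 = -7
i=1: S_1 = -7 * (-2)^1 = 14
i=2: S_2 = -7 * (-2)^2 = -28
i=3: S_3 = -7 * (-2)^3 = 56
i=4: S_4 = -7 * (-2)^4 = -112
The first 5 terms are: [-7, 14, -28, 56, -112]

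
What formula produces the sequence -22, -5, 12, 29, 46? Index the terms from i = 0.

Check differences: -5 - -22 = 17
12 - -5 = 17
Common difference d = 17.
First term a = -22.
Formula: S_i = -22 + 17*i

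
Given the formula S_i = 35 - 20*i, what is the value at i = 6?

S_6 = 35 + -20*6 = 35 + -120 = -85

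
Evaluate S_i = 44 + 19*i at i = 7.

S_7 = 44 + 19*7 = 44 + 133 = 177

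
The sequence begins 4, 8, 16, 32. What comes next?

Ratios: 8 / 4 = 2.0
This is a geometric sequence with common ratio r = 2.
Next term = 32 * 2 = 64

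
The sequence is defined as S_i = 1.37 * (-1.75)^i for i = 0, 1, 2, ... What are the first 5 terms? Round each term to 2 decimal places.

This is a geometric sequence.
i=0: S_0 = 1.37 * (-1.75)^0 = 1.37
i=1: S_1 = 1.37 * (-1.75)^1 ≈ -2.4
i=2: S_2 = 1.37 * (-1.75)^2 ≈ 4.2
i=3: S_3 = 1.37 * (-1.75)^3 ≈ -7.34
i=4: S_4 = 1.37 * (-1.75)^4 ≈ 12.85
The first 5 terms are: [1.37, -2.4, 4.2, -7.34, 12.85]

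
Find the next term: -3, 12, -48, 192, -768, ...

Ratios: 12 / -3 = -4.0
This is a geometric sequence with common ratio r = -4.
Next term = -768 * -4 = 3072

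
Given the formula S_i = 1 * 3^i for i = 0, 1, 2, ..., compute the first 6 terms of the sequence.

This is a geometric sequence.
i=0: S_0 = 1 * 3^0 = 1
i=1: S_1 = 1 * 3^1 = 3
i=2: S_2 = 1 * 3^2 = 9
i=3: S_3 = 1 * 3^3 = 27
i=4: S_4 = 1 * 3^4 = 81
i=5: S_5 = 1 * 3^5 = 243
The first 6 terms are: [1, 3, 9, 27, 81, 243]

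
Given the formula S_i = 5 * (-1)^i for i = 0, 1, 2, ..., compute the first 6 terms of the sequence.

This is a geometric sequence.
i=0: S_0 = 5 * (-1)^0 = 5
i=1: S_1 = 5 * (-1)^1 = -5
i=2: S_2 = 5 * (-1)^2 = 5
i=3: S_3 = 5 * (-1)^3 = -5
i=4: S_4 = 5 * (-1)^4 = 5
i=5: S_5 = 5 * (-1)^5 = -5
The first 6 terms are: [5, -5, 5, -5, 5, -5]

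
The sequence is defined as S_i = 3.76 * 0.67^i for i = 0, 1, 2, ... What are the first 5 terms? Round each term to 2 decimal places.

This is a geometric sequence.
i=0: S_0 = 3.76 * 0.67^0 = 3.76
i=1: S_1 = 3.76 * 0.67^1 ≈ 2.52
i=2: S_2 = 3.76 * 0.67^2 ≈ 1.69
i=3: S_3 = 3.76 * 0.67^3 ≈ 1.13
i=4: S_4 = 3.76 * 0.67^4 ≈ 0.76
The first 5 terms are: [3.76, 2.52, 1.69, 1.13, 0.76]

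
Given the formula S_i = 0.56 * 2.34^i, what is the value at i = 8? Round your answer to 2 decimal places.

S_8 = 0.56 * 2.34^8 ≈ 0.56 * 898.932 ≈ 503.4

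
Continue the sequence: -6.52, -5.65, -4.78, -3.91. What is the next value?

Differences: -5.65 - -6.52 = 0.87
This is an arithmetic sequence with common difference d = 0.87.
Next term = -3.91 + 0.87 = -3.04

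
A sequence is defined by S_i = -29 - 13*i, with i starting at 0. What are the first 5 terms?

This is an arithmetic sequence.
i=0: S_0 = -29 + -13*0 = -29
i=1: S_1 = -29 + -13*1 = -42
i=2: S_2 = -29 + -13*2 = -55
i=3: S_3 = -29 + -13*3 = -68
i=4: S_4 = -29 + -13*4 = -81
The first 5 terms are: [-29, -42, -55, -68, -81]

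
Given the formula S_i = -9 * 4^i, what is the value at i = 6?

S_6 = -9 * 4^6 = -9 * 4096 = -36864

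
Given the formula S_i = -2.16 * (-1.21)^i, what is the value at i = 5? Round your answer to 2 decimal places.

S_5 = -2.16 * (-1.21)^5 ≈ -2.16 * -2.5937 ≈ 5.6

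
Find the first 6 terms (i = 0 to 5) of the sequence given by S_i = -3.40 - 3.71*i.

This is an arithmetic sequence.
i=0: S_0 = -3.4 + -3.71*0 = -3.4
i=1: S_1 = -3.4 + -3.71*1 = -7.11
i=2: S_2 = -3.4 + -3.71*2 = -10.82
i=3: S_3 = -3.4 + -3.71*3 = -14.53
i=4: S_4 = -3.4 + -3.71*4 = -18.24
i=5: S_5 = -3.4 + -3.71*5 = -21.95
The first 6 terms are: [-3.4, -7.11, -10.82, -14.53, -18.24, -21.95]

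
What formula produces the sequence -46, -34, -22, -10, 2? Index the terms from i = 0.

Check differences: -34 - -46 = 12
-22 - -34 = 12
Common difference d = 12.
First term a = -46.
Formula: S_i = -46 + 12*i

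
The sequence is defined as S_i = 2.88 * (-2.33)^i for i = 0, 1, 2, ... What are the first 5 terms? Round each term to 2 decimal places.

This is a geometric sequence.
i=0: S_0 = 2.88 * (-2.33)^0 = 2.88
i=1: S_1 = 2.88 * (-2.33)^1 ≈ -6.71
i=2: S_2 = 2.88 * (-2.33)^2 ≈ 15.64
i=3: S_3 = 2.88 * (-2.33)^3 ≈ -36.43
i=4: S_4 = 2.88 * (-2.33)^4 ≈ 84.88
The first 5 terms are: [2.88, -6.71, 15.64, -36.43, 84.88]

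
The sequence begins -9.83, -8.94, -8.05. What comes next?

Differences: -8.94 - -9.83 = 0.89
This is an arithmetic sequence with common difference d = 0.89.
Next term = -8.05 + 0.89 = -7.16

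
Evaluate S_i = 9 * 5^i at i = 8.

S_8 = 9 * 5^8 = 9 * 390625 = 3515625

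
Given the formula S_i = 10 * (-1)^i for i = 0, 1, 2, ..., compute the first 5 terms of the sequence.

This is a geometric sequence.
i=0: S_0 = 10 * (-1)^0 = 10
i=1: S_1 = 10 * (-1)^1 = -10
i=2: S_2 = 10 * (-1)^2 = 10
i=3: S_3 = 10 * (-1)^3 = -10
i=4: S_4 = 10 * (-1)^4 = 10
The first 5 terms are: [10, -10, 10, -10, 10]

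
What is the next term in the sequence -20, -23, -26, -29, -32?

Differences: -23 - -20 = -3
This is an arithmetic sequence with common difference d = -3.
Next term = -32 + -3 = -35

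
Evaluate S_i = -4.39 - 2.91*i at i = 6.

S_6 = -4.39 + -2.91*6 = -4.39 + -17.46 = -21.85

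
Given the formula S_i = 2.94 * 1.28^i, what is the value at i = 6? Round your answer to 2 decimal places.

S_6 = 2.94 * 1.28^6 ≈ 2.94 * 4.398 ≈ 12.93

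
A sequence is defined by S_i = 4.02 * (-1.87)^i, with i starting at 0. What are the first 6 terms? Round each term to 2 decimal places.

This is a geometric sequence.
i=0: S_0 = 4.02 * (-1.87)^0 = 4.02
i=1: S_1 = 4.02 * (-1.87)^1 ≈ -7.52
i=2: S_2 = 4.02 * (-1.87)^2 ≈ 14.06
i=3: S_3 = 4.02 * (-1.87)^3 ≈ -26.29
i=4: S_4 = 4.02 * (-1.87)^4 ≈ 49.16
i=5: S_5 = 4.02 * (-1.87)^5 ≈ -91.93
The first 6 terms are: [4.02, -7.52, 14.06, -26.29, 49.16, -91.93]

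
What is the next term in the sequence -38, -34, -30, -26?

Differences: -34 - -38 = 4
This is an arithmetic sequence with common difference d = 4.
Next term = -26 + 4 = -22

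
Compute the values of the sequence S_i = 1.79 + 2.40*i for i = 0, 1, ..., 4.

This is an arithmetic sequence.
i=0: S_0 = 1.79 + 2.4*0 = 1.79
i=1: S_1 = 1.79 + 2.4*1 = 4.19
i=2: S_2 = 1.79 + 2.4*2 = 6.59
i=3: S_3 = 1.79 + 2.4*3 = 8.99
i=4: S_4 = 1.79 + 2.4*4 = 11.39
The first 5 terms are: [1.79, 4.19, 6.59, 8.99, 11.39]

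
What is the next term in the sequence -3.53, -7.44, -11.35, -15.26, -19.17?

Differences: -7.44 - -3.53 = -3.91
This is an arithmetic sequence with common difference d = -3.91.
Next term = -19.17 + -3.91 = -23.08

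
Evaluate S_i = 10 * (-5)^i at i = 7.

S_7 = 10 * (-5)^7 = 10 * -78125 = -781250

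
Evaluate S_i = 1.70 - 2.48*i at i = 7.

S_7 = 1.7 + -2.48*7 = 1.7 + -17.36 = -15.66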